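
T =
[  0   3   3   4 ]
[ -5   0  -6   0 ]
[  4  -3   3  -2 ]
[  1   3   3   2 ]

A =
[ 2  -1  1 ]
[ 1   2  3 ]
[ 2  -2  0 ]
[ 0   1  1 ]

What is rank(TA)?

First compute TA:
[[  9,   4,  13],
 [-22,  17,  -5],
 [ 11, -18,  -7],
 [ 11,   1,  12]]
Now row reduce the product.
R2 ← R2 + (22/9)·R1: [0, 241/9, 241/9]
R3 ← R3 − (11/9)·R1: [0, -206/9, -206/9]
R4 ← R4 − (11/9)·R1: [0, -35/9, -35/9]
R3 ← R3 + (206/241)·R2: [0, 0, 0]
R4 ← R4 + (35/241)·R2: [0, 0, 0]
2 nonzero rows, so rank(TA) = 2.

2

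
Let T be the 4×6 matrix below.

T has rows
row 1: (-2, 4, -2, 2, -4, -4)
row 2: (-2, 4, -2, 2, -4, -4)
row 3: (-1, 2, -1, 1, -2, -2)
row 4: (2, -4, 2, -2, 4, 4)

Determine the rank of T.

1

Row reduce to echelon form.
R2 ← R2 − R1: [0, 0, 0, 0, 0, 0]
R3 ← R3 − (1/2)·R1: [0, 0, 0, 0, 0, 0]
R4 ← R4 + R1: [0, 0, 0, 0, 0, 0]
Echelon form has 1 nonzero row, so rank(T) = 1.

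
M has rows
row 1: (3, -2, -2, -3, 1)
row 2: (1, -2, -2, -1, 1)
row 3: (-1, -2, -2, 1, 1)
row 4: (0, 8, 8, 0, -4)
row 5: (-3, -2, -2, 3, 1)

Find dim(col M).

2

Row reduce to echelon form.
R2 ← R2 − (1/3)·R1: [0, -4/3, -4/3, 0, 2/3]
R3 ← R3 + (1/3)·R1: [0, -8/3, -8/3, 0, 4/3]
R5 ← R5 + R1: [0, -4, -4, 0, 2]
R3 ← R3 − (2)·R2: [0, 0, 0, 0, 0]
R4 ← R4 + (6)·R2: [0, 0, 0, 0, 0]
R5 ← R5 − (3)·R2: [0, 0, 0, 0, 0]
Echelon form has 2 nonzero rows, so rank(M) = 2.
The column space has dimension equal to the rank: 2.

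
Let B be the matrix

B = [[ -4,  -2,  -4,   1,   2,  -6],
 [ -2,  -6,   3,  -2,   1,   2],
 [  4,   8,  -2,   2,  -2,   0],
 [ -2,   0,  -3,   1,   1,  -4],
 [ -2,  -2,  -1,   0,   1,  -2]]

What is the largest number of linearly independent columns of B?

2

Row reduce to echelon form.
R2 ← R2 − (1/2)·R1: [0, -5, 5, -5/2, 0, 5]
R3 ← R3 + R1: [0, 6, -6, 3, 0, -6]
R4 ← R4 − (1/2)·R1: [0, 1, -1, 1/2, 0, -1]
R5 ← R5 − (1/2)·R1: [0, -1, 1, -1/2, 0, 1]
R3 ← R3 + (6/5)·R2: [0, 0, 0, 0, 0, 0]
R4 ← R4 + (1/5)·R2: [0, 0, 0, 0, 0, 0]
R5 ← R5 − (1/5)·R2: [0, 0, 0, 0, 0, 0]
Echelon form has 2 nonzero rows, so rank(B) = 2.
The rank gives the maximum number of linearly independent columns: 2.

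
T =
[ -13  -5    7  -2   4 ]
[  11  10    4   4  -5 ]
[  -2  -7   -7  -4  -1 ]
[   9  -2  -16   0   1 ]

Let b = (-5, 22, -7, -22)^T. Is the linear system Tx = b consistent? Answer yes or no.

yes

Row reduce the augmented matrix [T | b].
R2 ← R2 + (11/13)·R1: [0, 75/13, 129/13, 30/13, -21/13, 231/13]
R3 ← R3 − (2/13)·R1: [0, -81/13, -105/13, -48/13, -21/13, -81/13]
R4 ← R4 + (9/13)·R1: [0, -71/13, -145/13, -18/13, 49/13, -331/13]
R3 ← R3 + (27/25)·R2: [0, 0, 66/25, -6/5, -84/25, 324/25]
R4 ← R4 + (71/75)·R2: [0, 0, -44/25, 4/5, 56/25, -216/25]
R4 ← R4 + (2/3)·R3: [0, 0, 0, 0, 0, 0]
The echelon form has 3 nonzero rows, and every pivot lies in the first 5 columns, so rank(T) = rank([T|b]) = 3.
The system is consistent.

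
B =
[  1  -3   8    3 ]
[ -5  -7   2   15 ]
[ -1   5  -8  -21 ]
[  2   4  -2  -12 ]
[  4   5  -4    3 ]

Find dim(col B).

Row reduce to echelon form.
R2 ← R2 + (5)·R1: [0, -22, 42, 30]
R3 ← R3 + R1: [0, 2, 0, -18]
R4 ← R4 − (2)·R1: [0, 10, -18, -18]
R5 ← R5 − (4)·R1: [0, 17, -36, -9]
R3 ← R3 + (1/11)·R2: [0, 0, 42/11, -168/11]
R4 ← R4 + (5/11)·R2: [0, 0, 12/11, -48/11]
R5 ← R5 + (17/22)·R2: [0, 0, -39/11, 156/11]
R4 ← R4 − (2/7)·R3: [0, 0, 0, 0]
R5 ← R5 + (13/14)·R3: [0, 0, 0, 0]
Echelon form has 3 nonzero rows, so rank(B) = 3.
The column space has dimension equal to the rank: 3.

3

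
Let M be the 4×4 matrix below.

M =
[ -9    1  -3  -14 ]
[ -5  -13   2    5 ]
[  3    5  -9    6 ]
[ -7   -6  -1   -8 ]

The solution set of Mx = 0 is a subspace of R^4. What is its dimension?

0

Row reduce to echelon form.
R2 ← R2 − (5/9)·R1: [0, -122/9, 11/3, 115/9]
R3 ← R3 + (1/3)·R1: [0, 16/3, -10, 4/3]
R4 ← R4 − (7/9)·R1: [0, -61/9, 4/3, 26/9]
R3 ← R3 + (24/61)·R2: [0, 0, -522/61, 388/61]
R4 ← R4 − (1/2)·R2: [0, 0, -1/2, -7/2]
R4 ← R4 − (61/1044)·R3: [0, 0, 0, -2021/522]
4 nonzero rows, so rank(M) = 4.
M has 4 columns; by rank–nullity, nullity = 4 − 4 = 0.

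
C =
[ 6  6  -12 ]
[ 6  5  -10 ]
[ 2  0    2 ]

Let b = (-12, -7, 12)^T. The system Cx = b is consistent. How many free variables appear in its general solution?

0

Row reduce the augmented matrix [C | b].
R2 ← R2 − R1: [0, -1, 2, 5]
R3 ← R3 − (1/3)·R1: [0, -2, 6, 16]
R3 ← R3 − (2)·R2: [0, 0, 2, 6]
The echelon form has 3 nonzero rows, and every pivot lies in the first 3 columns, so rank(C) = rank([C|b]) = 3.
The system is consistent.
Free variables = (unknowns) − (rank) = 3 − 3 = 0.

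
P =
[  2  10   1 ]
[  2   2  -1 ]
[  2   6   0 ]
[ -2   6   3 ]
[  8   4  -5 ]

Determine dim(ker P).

Row reduce to echelon form.
R2 ← R2 − R1: [0, -8, -2]
R3 ← R3 − R1: [0, -4, -1]
R4 ← R4 + R1: [0, 16, 4]
R5 ← R5 − (4)·R1: [0, -36, -9]
R3 ← R3 − (1/2)·R2: [0, 0, 0]
R4 ← R4 + (2)·R2: [0, 0, 0]
R5 ← R5 − (9/2)·R2: [0, 0, 0]
2 nonzero rows, so rank(P) = 2.
P has 3 columns; by rank–nullity, nullity = 3 − 2 = 1.

1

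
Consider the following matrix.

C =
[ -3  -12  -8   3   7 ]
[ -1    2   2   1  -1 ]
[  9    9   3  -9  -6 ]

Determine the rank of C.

2

Row reduce to echelon form.
R2 ← R2 − (1/3)·R1: [0, 6, 14/3, 0, -10/3]
R3 ← R3 + (3)·R1: [0, -27, -21, 0, 15]
R3 ← R3 + (9/2)·R2: [0, 0, 0, 0, 0]
Echelon form has 2 nonzero rows, so rank(C) = 2.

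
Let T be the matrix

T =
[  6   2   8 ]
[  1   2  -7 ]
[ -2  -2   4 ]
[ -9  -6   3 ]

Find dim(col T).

Row reduce to echelon form.
R2 ← R2 − (1/6)·R1: [0, 5/3, -25/3]
R3 ← R3 + (1/3)·R1: [0, -4/3, 20/3]
R4 ← R4 + (3/2)·R1: [0, -3, 15]
R3 ← R3 + (4/5)·R2: [0, 0, 0]
R4 ← R4 + (9/5)·R2: [0, 0, 0]
Echelon form has 2 nonzero rows, so rank(T) = 2.
The column space has dimension equal to the rank: 2.

2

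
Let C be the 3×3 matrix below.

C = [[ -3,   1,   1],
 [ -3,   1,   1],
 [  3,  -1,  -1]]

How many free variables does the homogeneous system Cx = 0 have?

Row reduce to echelon form.
R2 ← R2 − R1: [0, 0, 0]
R3 ← R3 + R1: [0, 0, 0]
1 nonzero row, so rank(C) = 1.
C has 3 columns; by rank–nullity, nullity = 3 − 1 = 2.

2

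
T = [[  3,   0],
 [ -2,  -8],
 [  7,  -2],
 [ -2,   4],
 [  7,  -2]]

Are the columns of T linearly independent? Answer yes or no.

yes

Row reduce T to echelon form.
R2 ← R2 + (2/3)·R1: [0, -8]
R3 ← R3 − (7/3)·R1: [0, -2]
R4 ← R4 + (2/3)·R1: [0, 4]
R5 ← R5 − (7/3)·R1: [0, -2]
R3 ← R3 − (1/4)·R2: [0, 0]
R4 ← R4 + (1/2)·R2: [0, 0]
R5 ← R5 − (1/4)·R2: [0, 0]
2 pivots among 2 columns.
Every column is a pivot column, so the columns are linearly independent.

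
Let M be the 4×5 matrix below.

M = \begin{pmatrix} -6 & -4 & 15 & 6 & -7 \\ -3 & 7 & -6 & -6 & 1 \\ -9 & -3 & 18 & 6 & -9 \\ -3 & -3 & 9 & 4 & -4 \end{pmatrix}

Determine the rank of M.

Row reduce to echelon form.
R2 ← R2 − (1/2)·R1: [0, 9, -27/2, -9, 9/2]
R3 ← R3 − (3/2)·R1: [0, 3, -9/2, -3, 3/2]
R4 ← R4 − (1/2)·R1: [0, -1, 3/2, 1, -1/2]
R3 ← R3 − (1/3)·R2: [0, 0, 0, 0, 0]
R4 ← R4 + (1/9)·R2: [0, 0, 0, 0, 0]
Echelon form has 2 nonzero rows, so rank(M) = 2.

2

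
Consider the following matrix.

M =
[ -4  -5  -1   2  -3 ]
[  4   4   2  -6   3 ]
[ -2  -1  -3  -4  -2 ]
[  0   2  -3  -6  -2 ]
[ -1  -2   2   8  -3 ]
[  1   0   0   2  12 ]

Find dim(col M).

Row reduce to echelon form.
R2 ← R2 + R1: [0, -1, 1, -4, 0]
R3 ← R3 − (1/2)·R1: [0, 3/2, -5/2, -5, -1/2]
R5 ← R5 − (1/4)·R1: [0, -3/4, 9/4, 15/2, -9/4]
R6 ← R6 + (1/4)·R1: [0, -5/4, -1/4, 5/2, 45/4]
R3 ← R3 + (3/2)·R2: [0, 0, -1, -11, -1/2]
R4 ← R4 + (2)·R2: [0, 0, -1, -14, -2]
R5 ← R5 − (3/4)·R2: [0, 0, 3/2, 21/2, -9/4]
R6 ← R6 − (5/4)·R2: [0, 0, -3/2, 15/2, 45/4]
R4 ← R4 − R3: [0, 0, 0, -3, -3/2]
R5 ← R5 + (3/2)·R3: [0, 0, 0, -6, -3]
R6 ← R6 − (3/2)·R3: [0, 0, 0, 24, 12]
R5 ← R5 − (2)·R4: [0, 0, 0, 0, 0]
R6 ← R6 + (8)·R4: [0, 0, 0, 0, 0]
Echelon form has 4 nonzero rows, so rank(M) = 4.
The column space has dimension equal to the rank: 4.

4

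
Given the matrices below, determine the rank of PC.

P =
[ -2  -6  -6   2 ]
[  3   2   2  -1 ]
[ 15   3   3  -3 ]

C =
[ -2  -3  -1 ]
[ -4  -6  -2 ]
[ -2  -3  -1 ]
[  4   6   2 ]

First compute PC:
[[ 48,  72,  24],
 [-22, -33, -11],
 [-60, -90, -30]]
Now row reduce the product.
R2 ← R2 + (11/24)·R1: [0, 0, 0]
R3 ← R3 + (5/4)·R1: [0, 0, 0]
1 nonzero row, so rank(PC) = 1.

1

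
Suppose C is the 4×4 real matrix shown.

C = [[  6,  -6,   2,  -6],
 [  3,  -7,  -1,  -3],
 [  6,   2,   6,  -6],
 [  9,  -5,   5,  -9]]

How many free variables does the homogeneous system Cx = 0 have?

2

Row reduce to echelon form.
R2 ← R2 − (1/2)·R1: [0, -4, -2, 0]
R3 ← R3 − R1: [0, 8, 4, 0]
R4 ← R4 − (3/2)·R1: [0, 4, 2, 0]
R3 ← R3 + (2)·R2: [0, 0, 0, 0]
R4 ← R4 + R2: [0, 0, 0, 0]
2 nonzero rows, so rank(C) = 2.
C has 4 columns; by rank–nullity, nullity = 4 − 2 = 2.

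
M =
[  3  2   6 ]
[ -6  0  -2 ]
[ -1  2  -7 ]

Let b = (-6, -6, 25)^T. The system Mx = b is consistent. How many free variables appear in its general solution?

Row reduce the augmented matrix [M | b].
R2 ← R2 + (2)·R1: [0, 4, 10, -18]
R3 ← R3 + (1/3)·R1: [0, 8/3, -5, 23]
R3 ← R3 − (2/3)·R2: [0, 0, -35/3, 35]
The echelon form has 3 nonzero rows, and every pivot lies in the first 3 columns, so rank(M) = rank([M|b]) = 3.
The system is consistent.
Free variables = (unknowns) − (rank) = 3 − 3 = 0.

0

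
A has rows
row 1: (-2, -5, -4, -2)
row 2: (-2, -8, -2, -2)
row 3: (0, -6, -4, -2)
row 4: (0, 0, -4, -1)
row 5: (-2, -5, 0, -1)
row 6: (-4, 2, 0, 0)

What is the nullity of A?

Row reduce to echelon form.
R2 ← R2 − R1: [0, -3, 2, 0]
R5 ← R5 − R1: [0, 0, 4, 1]
R6 ← R6 − (2)·R1: [0, 12, 8, 4]
R3 ← R3 − (2)·R2: [0, 0, -8, -2]
R6 ← R6 + (4)·R2: [0, 0, 16, 4]
R4 ← R4 − (1/2)·R3: [0, 0, 0, 0]
R5 ← R5 + (1/2)·R3: [0, 0, 0, 0]
R6 ← R6 + (2)·R3: [0, 0, 0, 0]
3 nonzero rows, so rank(A) = 3.
A has 4 columns; by rank–nullity, nullity = 4 − 3 = 1.

1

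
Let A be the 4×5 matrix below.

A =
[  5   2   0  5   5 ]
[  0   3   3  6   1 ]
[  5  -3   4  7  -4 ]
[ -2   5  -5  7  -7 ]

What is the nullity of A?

Row reduce to echelon form.
R3 ← R3 − R1: [0, -5, 4, 2, -9]
R4 ← R4 + (2/5)·R1: [0, 29/5, -5, 9, -5]
R3 ← R3 + (5/3)·R2: [0, 0, 9, 12, -22/3]
R4 ← R4 − (29/15)·R2: [0, 0, -54/5, -13/5, -104/15]
R4 ← R4 + (6/5)·R3: [0, 0, 0, 59/5, -236/15]
4 nonzero rows, so rank(A) = 4.
A has 5 columns; by rank–nullity, nullity = 5 − 4 = 1.

1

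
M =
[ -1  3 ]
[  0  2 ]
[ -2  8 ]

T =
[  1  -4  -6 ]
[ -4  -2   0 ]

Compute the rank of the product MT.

2

First compute MT:
[[-13,  -2,   6],
 [ -8,  -4,   0],
 [-34,  -8,  12]]
Now row reduce the product.
R2 ← R2 − (8/13)·R1: [0, -36/13, -48/13]
R3 ← R3 − (34/13)·R1: [0, -36/13, -48/13]
R3 ← R3 − R2: [0, 0, 0]
2 nonzero rows, so rank(MT) = 2.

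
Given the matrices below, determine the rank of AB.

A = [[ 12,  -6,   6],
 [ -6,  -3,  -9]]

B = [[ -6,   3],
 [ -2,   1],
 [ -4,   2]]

First compute AB:
[[-84,  42],
 [ 78, -39]]
Now row reduce the product.
R2 ← R2 + (13/14)·R1: [0, 0]
1 nonzero row, so rank(AB) = 1.

1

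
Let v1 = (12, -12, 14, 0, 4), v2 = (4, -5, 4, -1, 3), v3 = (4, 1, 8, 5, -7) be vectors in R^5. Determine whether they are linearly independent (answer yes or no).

Form the matrix with these vectors as rows and row reduce.
R2 ← R2 − (1/3)·R1: [0, -1, -2/3, -1, 5/3]
R3 ← R3 − (1/3)·R1: [0, 5, 10/3, 5, -25/3]
R3 ← R3 + (5)·R2: [0, 0, 0, 0, 0]
2 nonzero rows, so the 3 vectors span a space of dimension 2.
Since 2 < 3, the vectors are linearly dependent.

no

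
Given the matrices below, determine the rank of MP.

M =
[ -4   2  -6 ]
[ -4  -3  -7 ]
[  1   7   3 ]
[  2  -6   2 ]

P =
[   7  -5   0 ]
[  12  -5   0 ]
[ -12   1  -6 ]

First compute MP:
[[ 68,   4,  36],
 [ 20,  28,  42],
 [ 55, -37, -18],
 [-82,  22, -12]]
Now row reduce the product.
R2 ← R2 − (5/17)·R1: [0, 456/17, 534/17]
R3 ← R3 − (55/68)·R1: [0, -684/17, -801/17]
R4 ← R4 + (41/34)·R1: [0, 456/17, 534/17]
R3 ← R3 + (3/2)·R2: [0, 0, 0]
R4 ← R4 − R2: [0, 0, 0]
2 nonzero rows, so rank(MP) = 2.

2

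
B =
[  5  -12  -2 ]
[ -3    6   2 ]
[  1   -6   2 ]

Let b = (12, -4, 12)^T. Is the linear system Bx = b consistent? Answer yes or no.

yes

Row reduce the augmented matrix [B | b].
R2 ← R2 + (3/5)·R1: [0, -6/5, 4/5, 16/5]
R3 ← R3 − (1/5)·R1: [0, -18/5, 12/5, 48/5]
R3 ← R3 − (3)·R2: [0, 0, 0, 0]
The echelon form has 2 nonzero rows, and every pivot lies in the first 3 columns, so rank(B) = rank([B|b]) = 2.
The system is consistent.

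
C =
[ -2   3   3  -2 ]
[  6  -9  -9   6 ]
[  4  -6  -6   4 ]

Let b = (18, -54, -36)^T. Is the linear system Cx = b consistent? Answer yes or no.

yes

Row reduce the augmented matrix [C | b].
R2 ← R2 + (3)·R1: [0, 0, 0, 0, 0]
R3 ← R3 + (2)·R1: [0, 0, 0, 0, 0]
The echelon form has 1 nonzero rows, and every pivot lies in the first 4 columns, so rank(C) = rank([C|b]) = 1.
The system is consistent.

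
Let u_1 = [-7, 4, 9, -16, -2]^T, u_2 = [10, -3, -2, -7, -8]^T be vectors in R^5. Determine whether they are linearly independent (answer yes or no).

yes

Form the matrix with these vectors as rows and row reduce.
R2 ← R2 + (10/7)·R1: [0, 19/7, 76/7, -209/7, -76/7]
2 nonzero rows, so the 2 vectors span a space of dimension 2.
Since 2 = 2, the vectors are linearly independent.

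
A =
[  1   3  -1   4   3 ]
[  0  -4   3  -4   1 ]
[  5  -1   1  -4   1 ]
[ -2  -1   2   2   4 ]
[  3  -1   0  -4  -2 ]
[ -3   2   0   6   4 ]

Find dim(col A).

Row reduce to echelon form.
R3 ← R3 − (5)·R1: [0, -16, 6, -24, -14]
R4 ← R4 + (2)·R1: [0, 5, 0, 10, 10]
R5 ← R5 − (3)·R1: [0, -10, 3, -16, -11]
R6 ← R6 + (3)·R1: [0, 11, -3, 18, 13]
R3 ← R3 − (4)·R2: [0, 0, -6, -8, -18]
R4 ← R4 + (5/4)·R2: [0, 0, 15/4, 5, 45/4]
R5 ← R5 − (5/2)·R2: [0, 0, -9/2, -6, -27/2]
R6 ← R6 + (11/4)·R2: [0, 0, 21/4, 7, 63/4]
R4 ← R4 + (5/8)·R3: [0, 0, 0, 0, 0]
R5 ← R5 − (3/4)·R3: [0, 0, 0, 0, 0]
R6 ← R6 + (7/8)·R3: [0, 0, 0, 0, 0]
Echelon form has 3 nonzero rows, so rank(A) = 3.
The column space has dimension equal to the rank: 3.

3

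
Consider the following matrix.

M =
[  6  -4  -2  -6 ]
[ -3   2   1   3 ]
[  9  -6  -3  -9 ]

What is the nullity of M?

3

Row reduce to echelon form.
R2 ← R2 + (1/2)·R1: [0, 0, 0, 0]
R3 ← R3 − (3/2)·R1: [0, 0, 0, 0]
1 nonzero row, so rank(M) = 1.
M has 4 columns; by rank–nullity, nullity = 4 − 1 = 3.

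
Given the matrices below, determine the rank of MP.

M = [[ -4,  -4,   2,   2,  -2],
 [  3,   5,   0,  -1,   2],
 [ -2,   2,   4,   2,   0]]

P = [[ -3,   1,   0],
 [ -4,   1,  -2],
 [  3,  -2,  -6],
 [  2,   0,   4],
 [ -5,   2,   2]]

2

First compute MP:
[[ 48, -16,   0],
 [-41,  12, -10],
 [ 14,  -8, -20]]
Now row reduce the product.
R2 ← R2 + (41/48)·R1: [0, -5/3, -10]
R3 ← R3 − (7/24)·R1: [0, -10/3, -20]
R3 ← R3 − (2)·R2: [0, 0, 0]
2 nonzero rows, so rank(MP) = 2.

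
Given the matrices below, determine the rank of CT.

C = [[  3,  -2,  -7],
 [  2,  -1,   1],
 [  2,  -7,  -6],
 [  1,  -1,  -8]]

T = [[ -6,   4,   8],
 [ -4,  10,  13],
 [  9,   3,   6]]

First compute CT:
[[-73, -29, -44],
 [  1,   1,   9],
 [-38, -80, -111],
 [-74, -30, -53]]
Now row reduce the product.
R2 ← R2 + (1/73)·R1: [0, 44/73, 613/73]
R3 ← R3 − (38/73)·R1: [0, -4738/73, -6431/73]
R4 ← R4 − (74/73)·R1: [0, -44/73, -613/73]
R3 ← R3 + (2369/22)·R2: [0, 0, 17955/22]
R4 ← R4 + R2: [0, 0, 0]
3 nonzero rows, so rank(CT) = 3.

3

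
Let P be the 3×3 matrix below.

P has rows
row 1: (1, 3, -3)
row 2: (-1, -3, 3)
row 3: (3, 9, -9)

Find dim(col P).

Row reduce to echelon form.
R2 ← R2 + R1: [0, 0, 0]
R3 ← R3 − (3)·R1: [0, 0, 0]
Echelon form has 1 nonzero row, so rank(P) = 1.
The column space has dimension equal to the rank: 1.

1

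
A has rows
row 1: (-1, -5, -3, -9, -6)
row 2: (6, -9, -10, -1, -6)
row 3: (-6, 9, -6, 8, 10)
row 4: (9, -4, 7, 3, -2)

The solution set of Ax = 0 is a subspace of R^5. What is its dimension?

Row reduce to echelon form.
R2 ← R2 + (6)·R1: [0, -39, -28, -55, -42]
R3 ← R3 − (6)·R1: [0, 39, 12, 62, 46]
R4 ← R4 + (9)·R1: [0, -49, -20, -78, -56]
R3 ← R3 + R2: [0, 0, -16, 7, 4]
R4 ← R4 − (49/39)·R2: [0, 0, 592/39, -347/39, -42/13]
R4 ← R4 + (37/39)·R3: [0, 0, 0, -88/39, 22/39]
4 nonzero rows, so rank(A) = 4.
A has 5 columns; by rank–nullity, nullity = 5 − 4 = 1.

1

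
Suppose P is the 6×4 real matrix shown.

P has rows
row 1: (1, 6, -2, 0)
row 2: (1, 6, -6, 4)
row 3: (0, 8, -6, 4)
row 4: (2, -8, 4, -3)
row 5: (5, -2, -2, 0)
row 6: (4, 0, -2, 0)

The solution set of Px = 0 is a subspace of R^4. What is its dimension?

1

Row reduce to echelon form.
R2 ← R2 − R1: [0, 0, -4, 4]
R4 ← R4 − (2)·R1: [0, -20, 8, -3]
R5 ← R5 − (5)·R1: [0, -32, 8, 0]
R6 ← R6 − (4)·R1: [0, -24, 6, 0]
Swap R2 ↔ R3
R4 ← R4 + (5/2)·R2: [0, 0, -7, 7]
R5 ← R5 + (4)·R2: [0, 0, -16, 16]
R6 ← R6 + (3)·R2: [0, 0, -12, 12]
R4 ← R4 − (7/4)·R3: [0, 0, 0, 0]
R5 ← R5 − (4)·R3: [0, 0, 0, 0]
R6 ← R6 − (3)·R3: [0, 0, 0, 0]
3 nonzero rows, so rank(P) = 3.
P has 4 columns; by rank–nullity, nullity = 4 − 3 = 1.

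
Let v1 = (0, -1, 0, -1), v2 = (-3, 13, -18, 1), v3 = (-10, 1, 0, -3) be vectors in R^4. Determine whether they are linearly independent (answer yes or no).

Form the matrix with these vectors as rows and row reduce.
Swap R1 ↔ R2
R3 ← R3 − (10/3)·R1: [0, -127/3, 60, -19/3]
R3 ← R3 − (127/3)·R2: [0, 0, 60, 36]
3 nonzero rows, so the 3 vectors span a space of dimension 3.
Since 3 = 3, the vectors are linearly independent.

yes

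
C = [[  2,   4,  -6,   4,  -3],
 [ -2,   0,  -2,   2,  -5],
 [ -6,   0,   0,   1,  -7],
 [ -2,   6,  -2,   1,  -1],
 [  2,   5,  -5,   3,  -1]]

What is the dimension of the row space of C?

3

Row reduce to echelon form.
R2 ← R2 + R1: [0, 4, -8, 6, -8]
R3 ← R3 + (3)·R1: [0, 12, -18, 13, -16]
R4 ← R4 + R1: [0, 10, -8, 5, -4]
R5 ← R5 − R1: [0, 1, 1, -1, 2]
R3 ← R3 − (3)·R2: [0, 0, 6, -5, 8]
R4 ← R4 − (5/2)·R2: [0, 0, 12, -10, 16]
R5 ← R5 − (1/4)·R2: [0, 0, 3, -5/2, 4]
R4 ← R4 − (2)·R3: [0, 0, 0, 0, 0]
R5 ← R5 − (1/2)·R3: [0, 0, 0, 0, 0]
Echelon form has 3 nonzero rows, so rank(C) = 3.
The row space has dimension equal to the rank: 3.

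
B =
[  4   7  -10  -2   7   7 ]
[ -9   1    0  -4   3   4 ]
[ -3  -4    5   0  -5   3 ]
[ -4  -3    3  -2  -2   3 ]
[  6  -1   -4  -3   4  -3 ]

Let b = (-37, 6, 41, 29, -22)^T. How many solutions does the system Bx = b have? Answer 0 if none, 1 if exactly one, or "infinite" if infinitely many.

Row reduce the augmented matrix [B | b].
R2 ← R2 + (9/4)·R1: [0, 67/4, -45/2, -17/2, 75/4, 79/4, -309/4]
R3 ← R3 + (3/4)·R1: [0, 5/4, -5/2, -3/2, 1/4, 33/4, 53/4]
R4 ← R4 + R1: [0, 4, -7, -4, 5, 10, -8]
R5 ← R5 − (3/2)·R1: [0, -23/2, 11, 0, -13/2, -27/2, 67/2]
R3 ← R3 − (5/67)·R2: [0, 0, -55/67, -58/67, -77/67, 454/67, 1274/67]
R4 ← R4 − (16/67)·R2: [0, 0, -109/67, -132/67, 35/67, 354/67, 700/67]
R5 ← R5 + (46/67)·R2: [0, 0, -298/67, -391/67, 427/67, 4/67, -1309/67]
R4 ← R4 − (109/55)·R3: [0, 0, 0, -14/55, 14/5, -448/55, -1498/55]
R5 ← R5 − (298/55)·R3: [0, 0, 0, -63/55, 63/5, -2016/55, -6741/55]
R5 ← R5 − (9/2)·R4: [0, 0, 0, 0, 0, 0, 0]
The echelon form has 4 nonzero rows, and every pivot lies in the first 6 columns, so rank(B) = rank([B|b]) = 4.
The system is consistent.
rank = 4 < 6 unknowns, so there are infinitely many solutions.

infinite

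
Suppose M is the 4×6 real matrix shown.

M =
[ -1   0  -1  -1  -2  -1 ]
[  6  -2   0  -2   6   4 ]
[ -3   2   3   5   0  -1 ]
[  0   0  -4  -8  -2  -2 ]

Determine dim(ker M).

Row reduce to echelon form.
R2 ← R2 + (6)·R1: [0, -2, -6, -8, -6, -2]
R3 ← R3 − (3)·R1: [0, 2, 6, 8, 6, 2]
R3 ← R3 + R2: [0, 0, 0, 0, 0, 0]
Swap R3 ↔ R4
3 nonzero rows, so rank(M) = 3.
M has 6 columns; by rank–nullity, nullity = 6 − 3 = 3.

3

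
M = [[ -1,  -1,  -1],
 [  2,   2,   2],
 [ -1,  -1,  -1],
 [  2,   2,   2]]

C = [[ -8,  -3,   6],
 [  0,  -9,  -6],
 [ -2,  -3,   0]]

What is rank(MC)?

First compute MC:
[[ 10,  15,   0],
 [-20, -30,   0],
 [ 10,  15,   0],
 [-20, -30,   0]]
Now row reduce the product.
R2 ← R2 + (2)·R1: [0, 0, 0]
R3 ← R3 − R1: [0, 0, 0]
R4 ← R4 + (2)·R1: [0, 0, 0]
1 nonzero row, so rank(MC) = 1.

1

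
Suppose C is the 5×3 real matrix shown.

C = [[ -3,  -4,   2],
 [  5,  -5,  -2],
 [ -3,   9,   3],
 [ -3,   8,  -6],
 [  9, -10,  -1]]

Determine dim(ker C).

Row reduce to echelon form.
R2 ← R2 + (5/3)·R1: [0, -35/3, 4/3]
R3 ← R3 − R1: [0, 13, 1]
R4 ← R4 − R1: [0, 12, -8]
R5 ← R5 + (3)·R1: [0, -22, 5]
R3 ← R3 + (39/35)·R2: [0, 0, 87/35]
R4 ← R4 + (36/35)·R2: [0, 0, -232/35]
R5 ← R5 − (66/35)·R2: [0, 0, 87/35]
R4 ← R4 + (8/3)·R3: [0, 0, 0]
R5 ← R5 − R3: [0, 0, 0]
3 nonzero rows, so rank(C) = 3.
C has 3 columns; by rank–nullity, nullity = 3 − 3 = 0.

0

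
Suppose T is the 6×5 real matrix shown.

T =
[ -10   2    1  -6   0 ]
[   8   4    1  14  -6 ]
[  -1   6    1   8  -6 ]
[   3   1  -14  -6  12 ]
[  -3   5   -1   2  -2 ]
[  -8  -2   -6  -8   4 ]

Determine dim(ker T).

0

Row reduce to echelon form.
R2 ← R2 + (4/5)·R1: [0, 28/5, 9/5, 46/5, -6]
R3 ← R3 − (1/10)·R1: [0, 29/5, 9/10, 43/5, -6]
R4 ← R4 + (3/10)·R1: [0, 8/5, -137/10, -39/5, 12]
R5 ← R5 − (3/10)·R1: [0, 22/5, -13/10, 19/5, -2]
R6 ← R6 − (4/5)·R1: [0, -18/5, -34/5, -16/5, 4]
R3 ← R3 − (29/28)·R2: [0, 0, -27/28, -13/14, 3/14]
R4 ← R4 − (2/7)·R2: [0, 0, -199/14, -73/7, 96/7]
R5 ← R5 − (11/14)·R2: [0, 0, -19/7, -24/7, 19/7]
R6 ← R6 + (9/14)·R2: [0, 0, -79/14, 19/7, 1/7]
R4 ← R4 − (398/27)·R3: [0, 0, 0, 88/27, 95/9]
R5 ← R5 − (76/27)·R3: [0, 0, 0, -22/27, 19/9]
R6 ← R6 − (158/27)·R3: [0, 0, 0, 220/27, -10/9]
R5 ← R5 + (1/4)·R4: [0, 0, 0, 0, 19/4]
R6 ← R6 − (5/2)·R4: [0, 0, 0, 0, -55/2]
R6 ← R6 + (110/19)·R5: [0, 0, 0, 0, 0]
5 nonzero rows, so rank(T) = 5.
T has 5 columns; by rank–nullity, nullity = 5 − 5 = 0.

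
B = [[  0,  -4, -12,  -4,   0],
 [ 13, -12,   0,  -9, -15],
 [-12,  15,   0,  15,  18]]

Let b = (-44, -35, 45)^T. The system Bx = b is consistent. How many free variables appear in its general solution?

Row reduce the augmented matrix [B | b].
Swap R1 ↔ R2
R3 ← R3 + (12/13)·R1: [0, 51/13, 0, 87/13, 54/13, 165/13]
R3 ← R3 + (51/52)·R2: [0, 0, -153/13, 36/13, 54/13, -396/13]
The echelon form has 3 nonzero rows, and every pivot lies in the first 5 columns, so rank(B) = rank([B|b]) = 3.
The system is consistent.
Free variables = (unknowns) − (rank) = 5 − 3 = 2.

2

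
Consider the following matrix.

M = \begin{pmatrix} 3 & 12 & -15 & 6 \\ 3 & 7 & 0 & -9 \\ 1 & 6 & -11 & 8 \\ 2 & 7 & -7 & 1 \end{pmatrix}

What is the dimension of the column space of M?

2

Row reduce to echelon form.
R2 ← R2 − R1: [0, -5, 15, -15]
R3 ← R3 − (1/3)·R1: [0, 2, -6, 6]
R4 ← R4 − (2/3)·R1: [0, -1, 3, -3]
R3 ← R3 + (2/5)·R2: [0, 0, 0, 0]
R4 ← R4 − (1/5)·R2: [0, 0, 0, 0]
Echelon form has 2 nonzero rows, so rank(M) = 2.
The column space has dimension equal to the rank: 2.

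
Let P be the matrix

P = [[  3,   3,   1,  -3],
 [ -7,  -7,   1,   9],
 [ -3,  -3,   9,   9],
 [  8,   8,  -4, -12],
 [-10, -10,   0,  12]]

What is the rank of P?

Row reduce to echelon form.
R2 ← R2 + (7/3)·R1: [0, 0, 10/3, 2]
R3 ← R3 + R1: [0, 0, 10, 6]
R4 ← R4 − (8/3)·R1: [0, 0, -20/3, -4]
R5 ← R5 + (10/3)·R1: [0, 0, 10/3, 2]
R3 ← R3 − (3)·R2: [0, 0, 0, 0]
R4 ← R4 + (2)·R2: [0, 0, 0, 0]
R5 ← R5 − R2: [0, 0, 0, 0]
Echelon form has 2 nonzero rows, so rank(P) = 2.

2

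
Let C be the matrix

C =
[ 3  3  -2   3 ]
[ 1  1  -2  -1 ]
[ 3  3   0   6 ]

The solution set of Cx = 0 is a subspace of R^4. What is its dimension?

2

Row reduce to echelon form.
R2 ← R2 − (1/3)·R1: [0, 0, -4/3, -2]
R3 ← R3 − R1: [0, 0, 2, 3]
R3 ← R3 + (3/2)·R2: [0, 0, 0, 0]
2 nonzero rows, so rank(C) = 2.
C has 4 columns; by rank–nullity, nullity = 4 − 2 = 2.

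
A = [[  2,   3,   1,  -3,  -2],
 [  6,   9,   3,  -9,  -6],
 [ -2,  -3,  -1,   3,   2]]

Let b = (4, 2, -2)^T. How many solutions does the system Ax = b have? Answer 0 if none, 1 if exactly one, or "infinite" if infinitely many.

0

Row reduce the augmented matrix [A | b].
R2 ← R2 − (3)·R1: [0, 0, 0, 0, 0, -10]
R3 ← R3 + R1: [0, 0, 0, 0, 0, 2]
R3 ← R3 + (1/5)·R2: [0, 0, 0, 0, 0, 0]
The echelon form has 2 nonzero rows; the last pivot sits in the augmented column, so rank(A) = 1 but rank([A|b]) = 2.
Since the ranks differ, the system is inconsistent.
It has no solutions.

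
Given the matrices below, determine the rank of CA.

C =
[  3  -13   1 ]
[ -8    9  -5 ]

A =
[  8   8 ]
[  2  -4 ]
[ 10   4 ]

2

First compute CA:
[[  8,  80],
 [-96, -120]]
Now row reduce the product.
R2 ← R2 + (12)·R1: [0, 840]
2 nonzero rows, so rank(CA) = 2.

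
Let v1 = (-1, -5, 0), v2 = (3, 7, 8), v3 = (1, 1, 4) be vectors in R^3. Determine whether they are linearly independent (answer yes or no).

no

Form the matrix with these vectors as rows and row reduce.
R2 ← R2 + (3)·R1: [0, -8, 8]
R3 ← R3 + R1: [0, -4, 4]
R3 ← R3 − (1/2)·R2: [0, 0, 0]
2 nonzero rows, so the 3 vectors span a space of dimension 2.
Since 2 < 3, the vectors are linearly dependent.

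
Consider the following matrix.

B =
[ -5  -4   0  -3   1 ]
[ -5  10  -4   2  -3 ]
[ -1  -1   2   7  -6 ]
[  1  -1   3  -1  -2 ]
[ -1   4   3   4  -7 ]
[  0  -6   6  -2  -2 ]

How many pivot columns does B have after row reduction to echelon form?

Row reduce to echelon form.
R2 ← R2 − R1: [0, 14, -4, 5, -4]
R3 ← R3 − (1/5)·R1: [0, -1/5, 2, 38/5, -31/5]
R4 ← R4 + (1/5)·R1: [0, -9/5, 3, -8/5, -9/5]
R5 ← R5 − (1/5)·R1: [0, 24/5, 3, 23/5, -36/5]
R3 ← R3 + (1/70)·R2: [0, 0, 68/35, 537/70, -219/35]
R4 ← R4 + (9/70)·R2: [0, 0, 87/35, -67/70, -81/35]
R5 ← R5 − (12/35)·R2: [0, 0, 153/35, 101/35, -204/35]
R6 ← R6 + (3/7)·R2: [0, 0, 30/7, 1/7, -26/7]
R4 ← R4 − (87/68)·R3: [0, 0, 0, -1465/136, 387/68]
R5 ← R5 − (9/4)·R3: [0, 0, 0, -115/8, 33/4]
R6 ← R6 − (75/34)·R3: [0, 0, 0, -1141/68, 343/34]
R5 ← R5 − (391/293)·R4: [0, 0, 0, 0, 192/293]
R6 ← R6 − (2282/1465)·R4: [0, 0, 0, 0, 1792/1465]
R6 ← R6 − (28/15)·R5: [0, 0, 0, 0, 0]
Echelon form has 5 nonzero rows, so rank(B) = 5.
Each nonzero row contributes one pivot column: 5 pivot columns.

5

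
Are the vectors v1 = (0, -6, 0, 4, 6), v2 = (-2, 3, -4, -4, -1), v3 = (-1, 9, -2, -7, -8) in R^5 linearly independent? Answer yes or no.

Form the matrix with these vectors as rows and row reduce.
Swap R1 ↔ R2
R3 ← R3 − (1/2)·R1: [0, 15/2, 0, -5, -15/2]
R3 ← R3 + (5/4)·R2: [0, 0, 0, 0, 0]
2 nonzero rows, so the 3 vectors span a space of dimension 2.
Since 2 < 3, the vectors are linearly dependent.

no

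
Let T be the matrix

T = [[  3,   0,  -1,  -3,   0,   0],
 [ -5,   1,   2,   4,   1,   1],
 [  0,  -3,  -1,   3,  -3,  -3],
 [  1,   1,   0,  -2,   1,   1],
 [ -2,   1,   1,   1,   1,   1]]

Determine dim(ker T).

Row reduce to echelon form.
R2 ← R2 + (5/3)·R1: [0, 1, 1/3, -1, 1, 1]
R4 ← R4 − (1/3)·R1: [0, 1, 1/3, -1, 1, 1]
R5 ← R5 + (2/3)·R1: [0, 1, 1/3, -1, 1, 1]
R3 ← R3 + (3)·R2: [0, 0, 0, 0, 0, 0]
R4 ← R4 − R2: [0, 0, 0, 0, 0, 0]
R5 ← R5 − R2: [0, 0, 0, 0, 0, 0]
2 nonzero rows, so rank(T) = 2.
T has 6 columns; by rank–nullity, nullity = 6 − 2 = 4.

4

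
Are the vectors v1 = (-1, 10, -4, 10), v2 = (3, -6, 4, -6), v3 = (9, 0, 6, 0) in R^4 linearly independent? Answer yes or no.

no

Form the matrix with these vectors as rows and row reduce.
R2 ← R2 + (3)·R1: [0, 24, -8, 24]
R3 ← R3 + (9)·R1: [0, 90, -30, 90]
R3 ← R3 − (15/4)·R2: [0, 0, 0, 0]
2 nonzero rows, so the 3 vectors span a space of dimension 2.
Since 2 < 3, the vectors are linearly dependent.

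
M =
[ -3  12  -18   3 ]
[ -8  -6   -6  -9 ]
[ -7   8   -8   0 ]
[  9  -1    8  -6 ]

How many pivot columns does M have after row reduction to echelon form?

4

Row reduce to echelon form.
R2 ← R2 − (8/3)·R1: [0, -38, 42, -17]
R3 ← R3 − (7/3)·R1: [0, -20, 34, -7]
R4 ← R4 + (3)·R1: [0, 35, -46, 3]
R3 ← R3 − (10/19)·R2: [0, 0, 226/19, 37/19]
R4 ← R4 + (35/38)·R2: [0, 0, -139/19, -481/38]
R4 ← R4 + (139/226)·R3: [0, 0, 0, -1295/113]
Echelon form has 4 nonzero rows, so rank(M) = 4.
Each nonzero row contributes one pivot column: 4 pivot columns.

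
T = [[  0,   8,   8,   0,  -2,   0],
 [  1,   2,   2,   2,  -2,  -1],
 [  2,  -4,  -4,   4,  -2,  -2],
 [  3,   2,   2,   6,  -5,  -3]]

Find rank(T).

Row reduce to echelon form.
Swap R1 ↔ R2
R3 ← R3 − (2)·R1: [0, -8, -8, 0, 2, 0]
R4 ← R4 − (3)·R1: [0, -4, -4, 0, 1, 0]
R3 ← R3 + R2: [0, 0, 0, 0, 0, 0]
R4 ← R4 + (1/2)·R2: [0, 0, 0, 0, 0, 0]
Echelon form has 2 nonzero rows, so rank(T) = 2.

2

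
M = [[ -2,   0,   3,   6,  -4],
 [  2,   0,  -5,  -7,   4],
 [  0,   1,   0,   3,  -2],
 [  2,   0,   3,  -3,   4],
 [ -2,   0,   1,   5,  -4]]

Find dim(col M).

3

Row reduce to echelon form.
R2 ← R2 + R1: [0, 0, -2, -1, 0]
R4 ← R4 + R1: [0, 0, 6, 3, 0]
R5 ← R5 − R1: [0, 0, -2, -1, 0]
Swap R2 ↔ R3
R4 ← R4 + (3)·R3: [0, 0, 0, 0, 0]
R5 ← R5 − R3: [0, 0, 0, 0, 0]
Echelon form has 3 nonzero rows, so rank(M) = 3.
The column space has dimension equal to the rank: 3.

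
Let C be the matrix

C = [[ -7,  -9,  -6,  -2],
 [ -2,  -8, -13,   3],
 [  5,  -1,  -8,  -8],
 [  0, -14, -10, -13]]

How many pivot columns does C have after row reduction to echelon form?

Row reduce to echelon form.
R2 ← R2 − (2/7)·R1: [0, -38/7, -79/7, 25/7]
R3 ← R3 + (5/7)·R1: [0, -52/7, -86/7, -66/7]
R3 ← R3 − (26/19)·R2: [0, 0, 60/19, -272/19]
R4 ← R4 − (49/19)·R2: [0, 0, 363/19, -422/19]
R4 ← R4 − (121/20)·R3: [0, 0, 0, 322/5]
Echelon form has 4 nonzero rows, so rank(C) = 4.
Each nonzero row contributes one pivot column: 4 pivot columns.

4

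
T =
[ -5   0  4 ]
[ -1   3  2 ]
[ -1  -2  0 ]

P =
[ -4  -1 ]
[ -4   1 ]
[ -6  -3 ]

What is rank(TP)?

First compute TP:
[[ -4,  -7],
 [-20,  -2],
 [ 12,  -1]]
Now row reduce the product.
R2 ← R2 − (5)·R1: [0, 33]
R3 ← R3 + (3)·R1: [0, -22]
R3 ← R3 + (2/3)·R2: [0, 0]
2 nonzero rows, so rank(TP) = 2.

2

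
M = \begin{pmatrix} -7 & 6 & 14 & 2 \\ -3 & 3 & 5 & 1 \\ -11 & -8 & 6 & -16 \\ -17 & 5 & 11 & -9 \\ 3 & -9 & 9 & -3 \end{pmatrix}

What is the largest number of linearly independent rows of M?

Row reduce to echelon form.
R2 ← R2 − (3/7)·R1: [0, 3/7, -1, 1/7]
R3 ← R3 − (11/7)·R1: [0, -122/7, -16, -134/7]
R4 ← R4 − (17/7)·R1: [0, -67/7, -23, -97/7]
R5 ← R5 + (3/7)·R1: [0, -45/7, 15, -15/7]
R3 ← R3 + (122/3)·R2: [0, 0, -170/3, -40/3]
R4 ← R4 + (67/3)·R2: [0, 0, -136/3, -32/3]
R5 ← R5 + (15)·R2: [0, 0, 0, 0]
R4 ← R4 − (4/5)·R3: [0, 0, 0, 0]
Echelon form has 3 nonzero rows, so rank(M) = 3.
The rank gives the maximum number of linearly independent rows: 3.

3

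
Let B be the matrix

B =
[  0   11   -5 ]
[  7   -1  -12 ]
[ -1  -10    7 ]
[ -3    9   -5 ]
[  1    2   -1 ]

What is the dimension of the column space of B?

Row reduce to echelon form.
Swap R1 ↔ R2
R3 ← R3 + (1/7)·R1: [0, -71/7, 37/7]
R4 ← R4 + (3/7)·R1: [0, 60/7, -71/7]
R5 ← R5 − (1/7)·R1: [0, 15/7, 5/7]
R3 ← R3 + (71/77)·R2: [0, 0, 52/77]
R4 ← R4 − (60/77)·R2: [0, 0, -481/77]
R5 ← R5 − (15/77)·R2: [0, 0, 130/77]
R4 ← R4 + (37/4)·R3: [0, 0, 0]
R5 ← R5 − (5/2)·R3: [0, 0, 0]
Echelon form has 3 nonzero rows, so rank(B) = 3.
The column space has dimension equal to the rank: 3.

3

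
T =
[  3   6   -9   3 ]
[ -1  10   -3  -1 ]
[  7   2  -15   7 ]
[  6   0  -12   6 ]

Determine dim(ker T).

Row reduce to echelon form.
R2 ← R2 + (1/3)·R1: [0, 12, -6, 0]
R3 ← R3 − (7/3)·R1: [0, -12, 6, 0]
R4 ← R4 − (2)·R1: [0, -12, 6, 0]
R3 ← R3 + R2: [0, 0, 0, 0]
R4 ← R4 + R2: [0, 0, 0, 0]
2 nonzero rows, so rank(T) = 2.
T has 4 columns; by rank–nullity, nullity = 4 − 2 = 2.

2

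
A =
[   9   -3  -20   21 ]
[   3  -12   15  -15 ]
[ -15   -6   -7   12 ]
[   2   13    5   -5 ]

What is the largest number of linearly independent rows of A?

Row reduce to echelon form.
R2 ← R2 − (1/3)·R1: [0, -11, 65/3, -22]
R3 ← R3 + (5/3)·R1: [0, -11, -121/3, 47]
R4 ← R4 − (2/9)·R1: [0, 41/3, 85/9, -29/3]
R3 ← R3 − R2: [0, 0, -62, 69]
R4 ← R4 + (41/33)·R2: [0, 0, 400/11, -37]
R4 ← R4 + (200/341)·R3: [0, 0, 0, 1183/341]
Echelon form has 4 nonzero rows, so rank(A) = 4.
The rank gives the maximum number of linearly independent rows: 4.

4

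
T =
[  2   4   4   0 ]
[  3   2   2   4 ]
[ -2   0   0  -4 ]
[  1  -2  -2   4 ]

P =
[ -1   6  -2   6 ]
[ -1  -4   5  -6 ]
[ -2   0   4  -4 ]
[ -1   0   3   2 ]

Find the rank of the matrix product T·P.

First compute TP:
[[-14,  -4,  32, -28],
 [-13,  10,  24,   6],
 [  6, -12,  -8, -20],
 [  1,  14,  -8,  34]]
Now row reduce the product.
R2 ← R2 − (13/14)·R1: [0, 96/7, -40/7, 32]
R3 ← R3 + (3/7)·R1: [0, -96/7, 40/7, -32]
R4 ← R4 + (1/14)·R1: [0, 96/7, -40/7, 32]
R3 ← R3 + R2: [0, 0, 0, 0]
R4 ← R4 − R2: [0, 0, 0, 0]
2 nonzero rows, so rank(TP) = 2.

2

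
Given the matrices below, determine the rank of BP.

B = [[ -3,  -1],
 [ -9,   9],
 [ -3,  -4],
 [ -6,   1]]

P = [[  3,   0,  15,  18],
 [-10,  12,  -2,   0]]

2

First compute BP:
[[  1, -12, -43, -54],
 [-117, 108, -153, -162],
 [ 31, -48, -37, -54],
 [-28,  12, -92, -108]]
Now row reduce the product.
R2 ← R2 + (117)·R1: [0, -1296, -5184, -6480]
R3 ← R3 − (31)·R1: [0, 324, 1296, 1620]
R4 ← R4 + (28)·R1: [0, -324, -1296, -1620]
R3 ← R3 + (1/4)·R2: [0, 0, 0, 0]
R4 ← R4 − (1/4)·R2: [0, 0, 0, 0]
2 nonzero rows, so rank(BP) = 2.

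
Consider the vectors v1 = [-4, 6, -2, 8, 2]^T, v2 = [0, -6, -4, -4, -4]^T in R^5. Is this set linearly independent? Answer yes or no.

Form the matrix with these vectors as rows and row reduce.
2 nonzero rows, so the 2 vectors span a space of dimension 2.
Since 2 = 2, the vectors are linearly independent.

yes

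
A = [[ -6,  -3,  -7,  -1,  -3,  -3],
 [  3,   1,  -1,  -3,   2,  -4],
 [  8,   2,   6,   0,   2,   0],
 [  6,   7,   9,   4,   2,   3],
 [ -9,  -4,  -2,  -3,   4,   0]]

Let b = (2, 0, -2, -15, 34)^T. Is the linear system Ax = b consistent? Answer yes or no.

Row reduce the augmented matrix [A | b].
R2 ← R2 + (1/2)·R1: [0, -1/2, -9/2, -7/2, 1/2, -11/2, 1]
R3 ← R3 + (4/3)·R1: [0, -2, -10/3, -4/3, -2, -4, 2/3]
R4 ← R4 + R1: [0, 4, 2, 3, -1, 0, -13]
R5 ← R5 − (3/2)·R1: [0, 1/2, 17/2, -3/2, 17/2, 9/2, 31]
R3 ← R3 − (4)·R2: [0, 0, 44/3, 38/3, -4, 18, -10/3]
R4 ← R4 + (8)·R2: [0, 0, -34, -25, 3, -44, -5]
R5 ← R5 + R2: [0, 0, 4, -5, 9, -1, 32]
R4 ← R4 + (51/22)·R3: [0, 0, 0, 48/11, -69/11, -25/11, -140/11]
R5 ← R5 − (3/11)·R3: [0, 0, 0, -93/11, 111/11, -65/11, 362/11]
R5 ← R5 + (31/16)·R4: [0, 0, 0, 0, -33/16, -165/16, 33/4]
The echelon form has 5 nonzero rows, and every pivot lies in the first 6 columns, so rank(A) = rank([A|b]) = 5.
The system is consistent.

yes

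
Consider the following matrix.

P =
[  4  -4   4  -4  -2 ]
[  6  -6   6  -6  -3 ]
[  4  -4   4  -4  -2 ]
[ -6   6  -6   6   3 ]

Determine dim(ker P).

4

Row reduce to echelon form.
R2 ← R2 − (3/2)·R1: [0, 0, 0, 0, 0]
R3 ← R3 − R1: [0, 0, 0, 0, 0]
R4 ← R4 + (3/2)·R1: [0, 0, 0, 0, 0]
1 nonzero row, so rank(P) = 1.
P has 5 columns; by rank–nullity, nullity = 5 − 1 = 4.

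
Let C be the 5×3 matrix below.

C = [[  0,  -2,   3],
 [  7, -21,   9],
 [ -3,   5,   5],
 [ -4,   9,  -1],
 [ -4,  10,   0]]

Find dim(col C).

3

Row reduce to echelon form.
Swap R1 ↔ R2
R3 ← R3 + (3/7)·R1: [0, -4, 62/7]
R4 ← R4 + (4/7)·R1: [0, -3, 29/7]
R5 ← R5 + (4/7)·R1: [0, -2, 36/7]
R3 ← R3 − (2)·R2: [0, 0, 20/7]
R4 ← R4 − (3/2)·R2: [0, 0, -5/14]
R5 ← R5 − R2: [0, 0, 15/7]
R4 ← R4 + (1/8)·R3: [0, 0, 0]
R5 ← R5 − (3/4)·R3: [0, 0, 0]
Echelon form has 3 nonzero rows, so rank(C) = 3.
The column space has dimension equal to the rank: 3.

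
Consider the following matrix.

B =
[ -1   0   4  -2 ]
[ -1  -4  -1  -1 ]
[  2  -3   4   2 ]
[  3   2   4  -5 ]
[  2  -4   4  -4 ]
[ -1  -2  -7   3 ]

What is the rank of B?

4

Row reduce to echelon form.
R2 ← R2 − R1: [0, -4, -5, 1]
R3 ← R3 + (2)·R1: [0, -3, 12, -2]
R4 ← R4 + (3)·R1: [0, 2, 16, -11]
R5 ← R5 + (2)·R1: [0, -4, 12, -8]
R6 ← R6 − R1: [0, -2, -11, 5]
R3 ← R3 − (3/4)·R2: [0, 0, 63/4, -11/4]
R4 ← R4 + (1/2)·R2: [0, 0, 27/2, -21/2]
R5 ← R5 − R2: [0, 0, 17, -9]
R6 ← R6 − (1/2)·R2: [0, 0, -17/2, 9/2]
R4 ← R4 − (6/7)·R3: [0, 0, 0, -57/7]
R5 ← R5 − (68/63)·R3: [0, 0, 0, -380/63]
R6 ← R6 + (34/63)·R3: [0, 0, 0, 190/63]
R5 ← R5 − (20/27)·R4: [0, 0, 0, 0]
R6 ← R6 + (10/27)·R4: [0, 0, 0, 0]
Echelon form has 4 nonzero rows, so rank(B) = 4.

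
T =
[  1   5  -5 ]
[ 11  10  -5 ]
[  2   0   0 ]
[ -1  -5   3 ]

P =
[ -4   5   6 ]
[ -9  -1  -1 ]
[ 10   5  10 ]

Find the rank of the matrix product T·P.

3

First compute TP:
[[-99, -25, -49],
 [-184,  20,   6],
 [ -8,  10,  12],
 [ 79,  15,  29]]
Now row reduce the product.
R2 ← R2 − (184/99)·R1: [0, 6580/99, 9610/99]
R3 ← R3 − (8/99)·R1: [0, 1190/99, 1580/99]
R4 ← R4 + (79/99)·R1: [0, -490/99, -1000/99]
R3 ← R3 − (17/94)·R2: [0, 0, -75/47]
R4 ← R4 + (7/94)·R2: [0, 0, -135/47]
R4 ← R4 − (9/5)·R3: [0, 0, 0]
3 nonzero rows, so rank(TP) = 3.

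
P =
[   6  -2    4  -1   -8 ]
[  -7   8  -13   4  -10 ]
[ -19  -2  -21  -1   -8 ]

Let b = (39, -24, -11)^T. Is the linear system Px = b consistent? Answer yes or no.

Row reduce the augmented matrix [P | b].
R2 ← R2 + (7/6)·R1: [0, 17/3, -25/3, 17/6, -58/3, 43/2]
R3 ← R3 + (19/6)·R1: [0, -25/3, -25/3, -25/6, -100/3, 225/2]
R3 ← R3 + (25/17)·R2: [0, 0, -350/17, 0, -1050/17, 2450/17]
The echelon form has 3 nonzero rows, and every pivot lies in the first 5 columns, so rank(P) = rank([P|b]) = 3.
The system is consistent.

yes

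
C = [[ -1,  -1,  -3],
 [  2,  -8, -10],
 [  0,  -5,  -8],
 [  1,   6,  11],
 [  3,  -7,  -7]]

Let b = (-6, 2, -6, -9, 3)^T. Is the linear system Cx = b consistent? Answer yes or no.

Row reduce the augmented matrix [C | b].
R2 ← R2 + (2)·R1: [0, -10, -16, -10]
R4 ← R4 + R1: [0, 5, 8, -15]
R5 ← R5 + (3)·R1: [0, -10, -16, -15]
R3 ← R3 − (1/2)·R2: [0, 0, 0, -1]
R4 ← R4 + (1/2)·R2: [0, 0, 0, -20]
R5 ← R5 − R2: [0, 0, 0, -5]
R4 ← R4 − (20)·R3: [0, 0, 0, 0]
R5 ← R5 − (5)·R3: [0, 0, 0, 0]
The echelon form has 3 nonzero rows; the last pivot sits in the augmented column, so rank(C) = 2 but rank([C|b]) = 3.
Since the ranks differ, the system is inconsistent.

no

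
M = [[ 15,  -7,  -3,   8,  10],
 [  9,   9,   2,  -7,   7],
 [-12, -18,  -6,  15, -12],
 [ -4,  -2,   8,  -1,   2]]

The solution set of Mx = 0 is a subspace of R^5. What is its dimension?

Row reduce to echelon form.
R2 ← R2 − (3/5)·R1: [0, 66/5, 19/5, -59/5, 1]
R3 ← R3 + (4/5)·R1: [0, -118/5, -42/5, 107/5, -4]
R4 ← R4 + (4/15)·R1: [0, -58/15, 36/5, 17/15, 14/3]
R3 ← R3 + (59/33)·R2: [0, 0, -53/33, 10/33, -73/33]
R4 ← R4 + (29/99)·R2: [0, 0, 823/99, -230/99, 491/99]
R4 ← R4 + (823/159)·R3: [0, 0, 0, -40/53, -344/53]
4 nonzero rows, so rank(M) = 4.
M has 5 columns; by rank–nullity, nullity = 5 − 4 = 1.

1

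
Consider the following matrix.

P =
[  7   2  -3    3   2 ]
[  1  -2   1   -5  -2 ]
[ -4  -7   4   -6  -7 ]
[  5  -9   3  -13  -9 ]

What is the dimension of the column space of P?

3

Row reduce to echelon form.
R2 ← R2 − (1/7)·R1: [0, -16/7, 10/7, -38/7, -16/7]
R3 ← R3 + (4/7)·R1: [0, -41/7, 16/7, -30/7, -41/7]
R4 ← R4 − (5/7)·R1: [0, -73/7, 36/7, -106/7, -73/7]
R3 ← R3 − (41/16)·R2: [0, 0, -11/8, 77/8, 0]
R4 ← R4 − (73/16)·R2: [0, 0, -11/8, 77/8, 0]
R4 ← R4 − R3: [0, 0, 0, 0, 0]
Echelon form has 3 nonzero rows, so rank(P) = 3.
The column space has dimension equal to the rank: 3.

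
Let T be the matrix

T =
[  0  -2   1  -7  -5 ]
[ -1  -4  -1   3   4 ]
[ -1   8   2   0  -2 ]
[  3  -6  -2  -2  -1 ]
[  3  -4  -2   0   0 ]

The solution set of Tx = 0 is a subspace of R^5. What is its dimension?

Row reduce to echelon form.
Swap R1 ↔ R2
R3 ← R3 − R1: [0, 12, 3, -3, -6]
R4 ← R4 + (3)·R1: [0, -18, -5, 7, 11]
R5 ← R5 + (3)·R1: [0, -16, -5, 9, 12]
R3 ← R3 + (6)·R2: [0, 0, 9, -45, -36]
R4 ← R4 − (9)·R2: [0, 0, -14, 70, 56]
R5 ← R5 − (8)·R2: [0, 0, -13, 65, 52]
R4 ← R4 + (14/9)·R3: [0, 0, 0, 0, 0]
R5 ← R5 + (13/9)·R3: [0, 0, 0, 0, 0]
3 nonzero rows, so rank(T) = 3.
T has 5 columns; by rank–nullity, nullity = 5 − 3 = 2.

2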